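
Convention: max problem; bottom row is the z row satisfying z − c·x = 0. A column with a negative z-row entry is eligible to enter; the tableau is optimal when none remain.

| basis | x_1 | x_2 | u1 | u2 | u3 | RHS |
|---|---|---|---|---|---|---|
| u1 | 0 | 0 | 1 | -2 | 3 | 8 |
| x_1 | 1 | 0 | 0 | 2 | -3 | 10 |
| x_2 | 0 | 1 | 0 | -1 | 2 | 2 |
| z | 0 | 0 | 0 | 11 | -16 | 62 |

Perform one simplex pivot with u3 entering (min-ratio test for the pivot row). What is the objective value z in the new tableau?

78

Ratio test on column u3 — row 1: 8/3 = 8/3; row 2: entry -3 ≤ 0; row 3: 2/2 = 1. Minimum is 1 at row 3 (x_2 leaves); pivot element 2.
Pivot on row 3; the z-row RHS becomes 62 − (-16)·1 = 78.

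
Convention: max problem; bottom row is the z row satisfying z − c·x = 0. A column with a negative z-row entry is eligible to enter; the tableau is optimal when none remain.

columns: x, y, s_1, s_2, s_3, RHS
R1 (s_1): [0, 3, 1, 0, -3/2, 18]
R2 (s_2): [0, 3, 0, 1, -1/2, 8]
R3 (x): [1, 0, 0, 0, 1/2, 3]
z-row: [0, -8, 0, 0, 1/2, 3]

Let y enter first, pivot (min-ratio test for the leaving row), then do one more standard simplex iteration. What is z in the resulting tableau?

88/3

Ratio test on column y — row 1: 18/3 = 6; row 2: 8/3 = 8/3; row 3: entry 0 ≤ 0. Minimum is 8/3 at row 2 (s_2 leaves); pivot element 3.
Pivot on row 2; the z-row RHS becomes 3 − (-8)·(8/3) = 73/3.
Next entering variable (most negative z-row entry -5/6): s_3.
Ratio test on column s_3 — row 1: entry -1 ≤ 0; row 2: entry -1/6 ≤ 0; row 3: 3/(1/2) = 6. Minimum is 6 at row 3 (x leaves); pivot element 1/2.
After the second pivot the z-row RHS is 73/3 − (-5/6)·6 = 88/3.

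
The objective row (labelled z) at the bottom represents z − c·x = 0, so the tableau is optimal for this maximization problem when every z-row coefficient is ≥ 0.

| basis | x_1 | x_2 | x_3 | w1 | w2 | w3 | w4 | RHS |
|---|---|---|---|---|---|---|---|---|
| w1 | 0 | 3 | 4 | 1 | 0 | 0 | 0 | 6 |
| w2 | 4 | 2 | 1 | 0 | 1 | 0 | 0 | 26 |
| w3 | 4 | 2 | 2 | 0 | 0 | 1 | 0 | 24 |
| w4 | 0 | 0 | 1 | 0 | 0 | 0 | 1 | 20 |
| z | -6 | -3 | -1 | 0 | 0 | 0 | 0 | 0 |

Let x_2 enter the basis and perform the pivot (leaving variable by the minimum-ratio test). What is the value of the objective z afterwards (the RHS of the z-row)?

6

Ratio test on column x_2 — row 1: 6/3 = 2; row 2: 26/2 = 13; row 3: 24/2 = 12; row 4: entry 0 ≤ 0. Minimum is 2 at row 1 (w1 leaves); pivot element 3.
Pivot on row 1; the z-row RHS becomes 0 − (-3)·2 = 6.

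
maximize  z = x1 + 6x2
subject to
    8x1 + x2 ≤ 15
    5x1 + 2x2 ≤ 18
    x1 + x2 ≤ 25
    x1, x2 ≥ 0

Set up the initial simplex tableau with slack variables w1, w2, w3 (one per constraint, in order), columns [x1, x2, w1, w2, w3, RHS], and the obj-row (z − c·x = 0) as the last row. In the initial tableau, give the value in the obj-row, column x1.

-1

The obj-row carries the negated objective coefficients: the x1 entry is -1.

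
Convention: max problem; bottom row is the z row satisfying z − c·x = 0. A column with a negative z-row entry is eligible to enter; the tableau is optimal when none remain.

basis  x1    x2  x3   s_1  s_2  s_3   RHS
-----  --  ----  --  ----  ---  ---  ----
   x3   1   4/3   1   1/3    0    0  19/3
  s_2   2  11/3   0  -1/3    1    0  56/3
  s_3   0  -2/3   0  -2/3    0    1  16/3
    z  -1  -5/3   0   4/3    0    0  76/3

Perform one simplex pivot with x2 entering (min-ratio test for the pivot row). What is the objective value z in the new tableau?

133/4

Ratio test on column x2 — row 1: (19/3)/(4/3) = 19/4; row 2: (56/3)/(11/3) = 56/11; row 3: entry -2/3 ≤ 0. Minimum is 19/4 at row 1 (x3 leaves); pivot element 4/3.
Pivot on row 1; the z-row RHS becomes 76/3 − (-5/3)·(19/4) = 133/4.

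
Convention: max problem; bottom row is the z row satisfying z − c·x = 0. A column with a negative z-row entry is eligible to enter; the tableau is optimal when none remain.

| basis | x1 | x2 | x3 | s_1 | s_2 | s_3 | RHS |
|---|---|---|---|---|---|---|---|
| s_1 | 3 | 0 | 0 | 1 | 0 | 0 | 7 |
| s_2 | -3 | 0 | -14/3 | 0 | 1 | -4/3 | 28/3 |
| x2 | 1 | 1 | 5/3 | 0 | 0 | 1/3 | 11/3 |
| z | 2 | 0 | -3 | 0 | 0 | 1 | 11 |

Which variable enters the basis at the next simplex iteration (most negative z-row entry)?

Negative z-row entries: x3: -3.
The most negative is -3 in column x3, so x3 enters.

x3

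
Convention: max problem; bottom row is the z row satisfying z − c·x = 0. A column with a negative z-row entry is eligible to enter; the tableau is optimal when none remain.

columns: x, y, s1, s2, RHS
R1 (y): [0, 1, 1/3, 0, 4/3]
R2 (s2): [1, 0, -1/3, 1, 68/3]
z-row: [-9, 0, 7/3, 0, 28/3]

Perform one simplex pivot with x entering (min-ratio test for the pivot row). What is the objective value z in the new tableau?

Ratio test on column x — row 1: entry 0 ≤ 0; row 2: (68/3)/1 = 68/3. Minimum is 68/3 at row 2 (s2 leaves); pivot element 1.
Pivot on row 2; the z-row RHS becomes 28/3 − (-9)·(68/3) = 640/3.

640/3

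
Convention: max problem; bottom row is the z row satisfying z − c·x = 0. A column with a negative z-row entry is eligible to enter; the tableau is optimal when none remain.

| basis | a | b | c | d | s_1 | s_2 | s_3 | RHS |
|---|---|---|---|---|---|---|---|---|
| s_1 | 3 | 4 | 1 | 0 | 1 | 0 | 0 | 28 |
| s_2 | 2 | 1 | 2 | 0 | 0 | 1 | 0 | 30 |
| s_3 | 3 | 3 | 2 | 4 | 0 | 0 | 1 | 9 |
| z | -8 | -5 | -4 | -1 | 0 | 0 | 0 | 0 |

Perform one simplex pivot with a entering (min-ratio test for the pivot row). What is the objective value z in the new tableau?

24

Ratio test on column a — row 1: 28/3 = 28/3; row 2: 30/2 = 15; row 3: 9/3 = 3. Minimum is 3 at row 3 (s_3 leaves); pivot element 3.
Pivot on row 3; the z-row RHS becomes 0 − (-8)·3 = 24.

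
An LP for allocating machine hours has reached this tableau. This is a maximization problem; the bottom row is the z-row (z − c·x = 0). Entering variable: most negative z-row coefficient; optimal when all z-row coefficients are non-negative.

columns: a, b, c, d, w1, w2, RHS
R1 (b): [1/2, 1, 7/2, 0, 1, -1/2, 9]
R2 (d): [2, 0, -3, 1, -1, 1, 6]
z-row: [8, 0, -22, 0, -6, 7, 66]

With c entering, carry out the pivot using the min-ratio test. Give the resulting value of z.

858/7

Ratio test on column c — row 1: 9/(7/2) = 18/7; row 2: entry -3 ≤ 0. Minimum is 18/7 at row 1 (b leaves); pivot element 7/2.
Pivot on row 1; the z-row RHS becomes 66 − (-22)·(18/7) = 858/7.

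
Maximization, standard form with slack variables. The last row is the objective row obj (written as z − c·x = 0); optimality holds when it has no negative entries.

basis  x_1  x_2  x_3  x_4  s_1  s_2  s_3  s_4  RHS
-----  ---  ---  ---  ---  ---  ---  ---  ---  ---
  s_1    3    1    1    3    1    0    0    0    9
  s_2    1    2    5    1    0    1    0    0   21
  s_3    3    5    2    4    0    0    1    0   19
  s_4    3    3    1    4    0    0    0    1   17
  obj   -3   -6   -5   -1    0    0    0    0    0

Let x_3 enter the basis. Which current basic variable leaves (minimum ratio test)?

s_2

Column x_3 entries and ratios — s_1: 9/1 = 9; s_2: 21/5 = 21/5; s_3: 19/2 = 19/2; s_4: 17/1 = 17.
Smallest ratio is 21/5 in the row of s_2, so s_2 leaves.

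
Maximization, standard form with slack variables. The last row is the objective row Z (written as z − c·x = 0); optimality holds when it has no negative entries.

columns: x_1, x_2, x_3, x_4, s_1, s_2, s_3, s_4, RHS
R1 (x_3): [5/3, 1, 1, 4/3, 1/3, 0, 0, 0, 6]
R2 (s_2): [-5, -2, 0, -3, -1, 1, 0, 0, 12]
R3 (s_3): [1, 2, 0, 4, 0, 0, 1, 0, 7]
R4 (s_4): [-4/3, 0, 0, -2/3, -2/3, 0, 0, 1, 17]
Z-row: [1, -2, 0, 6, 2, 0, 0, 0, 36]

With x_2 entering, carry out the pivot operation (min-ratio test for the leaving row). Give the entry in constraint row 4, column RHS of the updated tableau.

17

Ratio test on column x_2 — row 1: 6/1 = 6; row 2: entry -2 ≤ 0; row 3: 7/2 = 7/2; row 4: entry 0 ≤ 0. Minimum is 7/2 at row 3 (s_3 leaves); pivot element 2.
Divide row 3 by 2; eliminate column x_2 from the other rows.
Row 4 update in column RHS: 17 − 0·(7/2) = 17.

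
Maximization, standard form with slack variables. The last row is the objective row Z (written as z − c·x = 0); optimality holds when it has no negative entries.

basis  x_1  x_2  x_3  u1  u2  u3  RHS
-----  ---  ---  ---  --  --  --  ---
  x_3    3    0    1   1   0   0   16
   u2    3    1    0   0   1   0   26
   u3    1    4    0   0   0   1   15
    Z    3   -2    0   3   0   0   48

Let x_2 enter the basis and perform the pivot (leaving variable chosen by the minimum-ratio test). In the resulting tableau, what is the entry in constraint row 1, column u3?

Ratio test on column x_2 — row 1: entry 0 ≤ 0; row 2: 26/1 = 26; row 3: 15/4 = 15/4. Minimum is 15/4 at row 3 (u3 leaves); pivot element 4.
Divide row 3 by 4; eliminate column x_2 from the other rows.
Row 1 update in column u3: 0 − 0·(1/4) = 0.

0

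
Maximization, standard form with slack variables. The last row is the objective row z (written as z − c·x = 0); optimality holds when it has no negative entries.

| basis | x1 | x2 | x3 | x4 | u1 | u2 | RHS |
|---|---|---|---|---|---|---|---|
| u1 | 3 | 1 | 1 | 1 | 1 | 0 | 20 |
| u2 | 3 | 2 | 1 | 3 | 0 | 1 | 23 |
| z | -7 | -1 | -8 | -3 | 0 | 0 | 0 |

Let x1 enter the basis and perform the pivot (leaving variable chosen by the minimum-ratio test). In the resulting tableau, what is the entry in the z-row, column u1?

Ratio test on column x1 — row 1: 20/3 = 20/3; row 2: 23/3 = 23/3. Minimum is 20/3 at row 1 (u1 leaves); pivot element 3.
Divide row 1 by 3; eliminate column x1 from the other rows.
z-row update in column u1: 0 − (-7)·(1/3) = 7/3.

7/3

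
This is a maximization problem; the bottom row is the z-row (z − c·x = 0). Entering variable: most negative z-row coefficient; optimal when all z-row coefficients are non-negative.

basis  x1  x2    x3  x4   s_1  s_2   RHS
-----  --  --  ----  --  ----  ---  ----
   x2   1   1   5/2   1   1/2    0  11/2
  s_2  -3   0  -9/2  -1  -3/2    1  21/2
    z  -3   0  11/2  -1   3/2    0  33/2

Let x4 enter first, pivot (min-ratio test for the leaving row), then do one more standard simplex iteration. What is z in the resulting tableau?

33

Ratio test on column x4 — row 1: (11/2)/1 = 11/2; row 2: entry -1 ≤ 0. Minimum is 11/2 at row 1 (x2 leaves); pivot element 1.
Pivot on row 1; the z-row RHS becomes 33/2 − (-1)·(11/2) = 22.
Next entering variable (most negative z-row entry -2): x1.
Ratio test on column x1 — row 1: (11/2)/1 = 11/2; row 2: entry -2 ≤ 0. Minimum is 11/2 at row 1 (x4 leaves); pivot element 1.
After the second pivot the z-row RHS is 22 − (-2)·(11/2) = 33.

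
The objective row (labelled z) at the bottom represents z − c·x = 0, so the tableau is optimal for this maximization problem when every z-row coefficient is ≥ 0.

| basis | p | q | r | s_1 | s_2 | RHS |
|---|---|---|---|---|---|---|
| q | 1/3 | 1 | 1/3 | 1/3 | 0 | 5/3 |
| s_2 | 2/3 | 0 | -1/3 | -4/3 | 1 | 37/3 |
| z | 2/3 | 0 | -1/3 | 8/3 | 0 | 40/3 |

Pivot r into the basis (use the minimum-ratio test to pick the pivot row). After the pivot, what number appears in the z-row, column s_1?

3

Ratio test on column r — row 1: (5/3)/(1/3) = 5; row 2: entry -1/3 ≤ 0. Minimum is 5 at row 1 (q leaves); pivot element 1/3.
Divide row 1 by 1/3; eliminate column r from the other rows.
z-row update in column s_1: 8/3 − (-1/3)·1 = 3.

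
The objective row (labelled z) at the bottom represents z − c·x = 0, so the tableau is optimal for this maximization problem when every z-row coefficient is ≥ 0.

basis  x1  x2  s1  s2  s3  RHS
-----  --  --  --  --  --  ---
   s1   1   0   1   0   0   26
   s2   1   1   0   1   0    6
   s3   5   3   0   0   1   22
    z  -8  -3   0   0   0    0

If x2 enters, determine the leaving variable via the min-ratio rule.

s2

Column x2 entries and ratios — s1: 0 ≤ 0, skip; s2: 6/1 = 6; s3: 22/3 = 22/3.
Smallest ratio is 6 in the row of s2, so s2 leaves.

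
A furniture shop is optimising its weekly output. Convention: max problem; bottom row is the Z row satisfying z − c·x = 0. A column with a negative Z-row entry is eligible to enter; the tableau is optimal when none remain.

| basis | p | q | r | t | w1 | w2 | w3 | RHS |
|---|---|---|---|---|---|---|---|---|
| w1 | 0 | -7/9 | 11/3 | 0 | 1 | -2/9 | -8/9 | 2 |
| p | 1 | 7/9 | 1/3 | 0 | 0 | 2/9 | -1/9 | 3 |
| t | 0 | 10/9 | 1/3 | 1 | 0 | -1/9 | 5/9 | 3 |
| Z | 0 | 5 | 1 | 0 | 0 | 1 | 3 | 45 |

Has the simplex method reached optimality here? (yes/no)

Every Z-row coefficient is ≥ 0, so the tableau is optimal.

yes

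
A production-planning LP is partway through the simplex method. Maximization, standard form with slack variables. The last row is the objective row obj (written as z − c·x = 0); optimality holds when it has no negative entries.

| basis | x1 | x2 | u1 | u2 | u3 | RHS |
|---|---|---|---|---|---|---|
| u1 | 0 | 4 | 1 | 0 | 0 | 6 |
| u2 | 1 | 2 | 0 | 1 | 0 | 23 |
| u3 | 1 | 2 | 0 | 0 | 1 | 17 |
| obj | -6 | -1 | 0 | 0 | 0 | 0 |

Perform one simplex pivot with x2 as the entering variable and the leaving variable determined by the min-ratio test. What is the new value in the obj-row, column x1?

Ratio test on column x2 — row 1: 6/4 = 3/2; row 2: 23/2 = 23/2; row 3: 17/2 = 17/2. Minimum is 3/2 at row 1 (u1 leaves); pivot element 4.
Divide row 1 by 4; eliminate column x2 from the other rows.
obj-row update in column x1: -6 − (-1)·0 = -6.

-6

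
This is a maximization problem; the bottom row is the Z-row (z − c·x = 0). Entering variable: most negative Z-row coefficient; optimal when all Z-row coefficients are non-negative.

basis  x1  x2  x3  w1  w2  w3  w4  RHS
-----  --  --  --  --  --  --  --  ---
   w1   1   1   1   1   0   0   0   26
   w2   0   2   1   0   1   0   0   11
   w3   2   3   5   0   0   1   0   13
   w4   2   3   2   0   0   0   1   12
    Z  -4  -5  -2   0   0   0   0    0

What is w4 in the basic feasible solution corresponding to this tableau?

12

w4 is basic (row 4); its value is the RHS of that row, 12.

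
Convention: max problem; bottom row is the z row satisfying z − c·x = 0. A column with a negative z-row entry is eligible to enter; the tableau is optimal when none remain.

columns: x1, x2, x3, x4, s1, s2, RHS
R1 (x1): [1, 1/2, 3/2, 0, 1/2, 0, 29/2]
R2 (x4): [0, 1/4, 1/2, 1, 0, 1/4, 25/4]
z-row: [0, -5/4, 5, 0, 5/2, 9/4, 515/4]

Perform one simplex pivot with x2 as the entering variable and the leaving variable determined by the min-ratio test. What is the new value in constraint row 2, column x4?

4

Ratio test on column x2 — row 1: (29/2)/(1/2) = 29; row 2: (25/4)/(1/4) = 25. Minimum is 25 at row 2 (x4 leaves); pivot element 1/4.
Divide row 2 by 1/4; eliminate column x2 from the other rows.
In the new row 2, the x4 entry is the old entry divided by the pivot: 1/(1/4) = 4.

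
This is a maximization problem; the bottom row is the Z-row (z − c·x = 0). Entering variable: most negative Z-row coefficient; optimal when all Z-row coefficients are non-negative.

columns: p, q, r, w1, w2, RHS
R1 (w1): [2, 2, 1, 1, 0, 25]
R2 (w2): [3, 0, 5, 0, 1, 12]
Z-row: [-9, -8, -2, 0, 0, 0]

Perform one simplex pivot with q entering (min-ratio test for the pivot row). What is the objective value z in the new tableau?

100

Ratio test on column q — row 1: 25/2 = 25/2; row 2: entry 0 ≤ 0. Minimum is 25/2 at row 1 (w1 leaves); pivot element 2.
Pivot on row 1; the Z-row RHS becomes 0 − (-8)·(25/2) = 100.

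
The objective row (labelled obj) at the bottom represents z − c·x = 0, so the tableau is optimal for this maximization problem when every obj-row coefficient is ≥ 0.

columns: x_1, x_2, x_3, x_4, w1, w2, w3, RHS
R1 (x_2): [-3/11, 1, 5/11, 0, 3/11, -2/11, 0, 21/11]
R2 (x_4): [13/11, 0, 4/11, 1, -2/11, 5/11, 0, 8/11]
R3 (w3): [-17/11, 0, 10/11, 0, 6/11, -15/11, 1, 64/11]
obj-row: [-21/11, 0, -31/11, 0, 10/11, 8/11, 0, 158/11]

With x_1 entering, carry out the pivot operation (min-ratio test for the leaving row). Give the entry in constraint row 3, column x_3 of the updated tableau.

18/13

Ratio test on column x_1 — row 1: entry -3/11 ≤ 0; row 2: (8/11)/(13/11) = 8/13; row 3: entry -17/11 ≤ 0. Minimum is 8/13 at row 2 (x_4 leaves); pivot element 13/11.
Divide row 2 by 13/11; eliminate column x_1 from the other rows.
Row 3 update in column x_3: 10/11 − (-17/11)·(4/13) = 18/13.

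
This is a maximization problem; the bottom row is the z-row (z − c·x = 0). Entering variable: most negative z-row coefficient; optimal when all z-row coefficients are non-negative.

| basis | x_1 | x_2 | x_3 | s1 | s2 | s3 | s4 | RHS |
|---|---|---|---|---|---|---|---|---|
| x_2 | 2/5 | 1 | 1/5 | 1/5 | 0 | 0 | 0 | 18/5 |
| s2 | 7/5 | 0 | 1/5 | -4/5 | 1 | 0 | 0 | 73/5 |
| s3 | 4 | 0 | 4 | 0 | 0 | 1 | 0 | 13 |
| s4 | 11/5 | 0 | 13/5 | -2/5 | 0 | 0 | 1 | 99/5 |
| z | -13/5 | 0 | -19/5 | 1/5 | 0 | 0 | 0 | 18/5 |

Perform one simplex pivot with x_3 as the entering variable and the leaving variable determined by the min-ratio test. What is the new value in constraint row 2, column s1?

Ratio test on column x_3 — row 1: (18/5)/(1/5) = 18; row 2: (73/5)/(1/5) = 73; row 3: 13/4 = 13/4; row 4: (99/5)/(13/5) = 99/13. Minimum is 13/4 at row 3 (s3 leaves); pivot element 4.
Divide row 3 by 4; eliminate column x_3 from the other rows.
Row 2 update in column s1: -4/5 − (1/5)·0 = -4/5.

-4/5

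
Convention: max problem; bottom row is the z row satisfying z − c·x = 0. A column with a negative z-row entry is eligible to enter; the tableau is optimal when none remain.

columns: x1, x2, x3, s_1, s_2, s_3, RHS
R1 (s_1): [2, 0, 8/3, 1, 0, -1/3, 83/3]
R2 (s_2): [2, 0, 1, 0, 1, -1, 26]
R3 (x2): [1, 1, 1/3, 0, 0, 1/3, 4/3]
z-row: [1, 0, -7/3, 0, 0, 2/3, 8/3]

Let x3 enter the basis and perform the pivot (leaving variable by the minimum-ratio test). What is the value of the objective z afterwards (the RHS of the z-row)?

Ratio test on column x3 — row 1: (83/3)/(8/3) = 83/8; row 2: 26/1 = 26; row 3: (4/3)/(1/3) = 4. Minimum is 4 at row 3 (x2 leaves); pivot element 1/3.
Pivot on row 3; the z-row RHS becomes 8/3 − (-7/3)·4 = 12.

12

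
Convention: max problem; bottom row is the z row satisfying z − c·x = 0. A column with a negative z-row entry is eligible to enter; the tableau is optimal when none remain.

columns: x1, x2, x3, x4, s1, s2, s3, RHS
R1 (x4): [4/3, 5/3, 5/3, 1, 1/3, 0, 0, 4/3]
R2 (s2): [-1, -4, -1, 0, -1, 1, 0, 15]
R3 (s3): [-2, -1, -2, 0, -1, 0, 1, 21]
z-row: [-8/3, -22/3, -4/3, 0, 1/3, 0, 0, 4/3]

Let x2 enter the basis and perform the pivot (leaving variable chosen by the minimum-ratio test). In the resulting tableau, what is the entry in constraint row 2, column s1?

Ratio test on column x2 — row 1: (4/3)/(5/3) = 4/5; row 2: entry -4 ≤ 0; row 3: entry -1 ≤ 0. Minimum is 4/5 at row 1 (x4 leaves); pivot element 5/3.
Divide row 1 by 5/3; eliminate column x2 from the other rows.
Row 2 update in column s1: -1 − (-4)·(1/5) = -1/5.

-1/5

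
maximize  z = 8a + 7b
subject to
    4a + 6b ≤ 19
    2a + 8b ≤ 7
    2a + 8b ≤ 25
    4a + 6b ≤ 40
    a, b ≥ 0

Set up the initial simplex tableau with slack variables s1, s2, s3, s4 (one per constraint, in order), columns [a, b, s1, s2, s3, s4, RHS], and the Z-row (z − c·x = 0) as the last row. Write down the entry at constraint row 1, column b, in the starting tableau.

6

Constraint 1 has coefficient 6 on b.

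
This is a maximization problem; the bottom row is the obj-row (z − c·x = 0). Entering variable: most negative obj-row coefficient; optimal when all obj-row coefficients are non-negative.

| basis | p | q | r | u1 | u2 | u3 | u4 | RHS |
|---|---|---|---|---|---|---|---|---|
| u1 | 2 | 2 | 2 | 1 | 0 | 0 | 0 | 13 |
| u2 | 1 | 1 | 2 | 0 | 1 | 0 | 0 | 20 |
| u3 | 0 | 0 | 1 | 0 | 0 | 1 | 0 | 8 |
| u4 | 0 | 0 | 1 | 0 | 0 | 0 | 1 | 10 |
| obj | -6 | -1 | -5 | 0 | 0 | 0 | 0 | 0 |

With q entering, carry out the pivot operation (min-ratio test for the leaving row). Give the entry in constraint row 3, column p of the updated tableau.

0

Ratio test on column q — row 1: 13/2 = 13/2; row 2: 20/1 = 20; row 3: entry 0 ≤ 0; row 4: entry 0 ≤ 0. Minimum is 13/2 at row 1 (u1 leaves); pivot element 2.
Divide row 1 by 2; eliminate column q from the other rows.
Row 3 update in column p: 0 − 0·1 = 0.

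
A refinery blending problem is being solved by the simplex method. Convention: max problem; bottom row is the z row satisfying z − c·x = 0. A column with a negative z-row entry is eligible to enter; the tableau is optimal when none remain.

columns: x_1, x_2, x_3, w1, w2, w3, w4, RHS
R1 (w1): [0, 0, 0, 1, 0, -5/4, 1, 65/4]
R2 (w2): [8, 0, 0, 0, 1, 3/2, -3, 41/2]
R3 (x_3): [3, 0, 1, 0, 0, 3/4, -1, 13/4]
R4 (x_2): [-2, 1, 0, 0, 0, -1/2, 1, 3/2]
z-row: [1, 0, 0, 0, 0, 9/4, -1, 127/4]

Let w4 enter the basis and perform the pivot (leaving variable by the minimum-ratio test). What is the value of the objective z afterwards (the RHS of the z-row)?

Ratio test on column w4 — row 1: (65/4)/1 = 65/4; row 2: entry -3 ≤ 0; row 3: entry -1 ≤ 0; row 4: (3/2)/1 = 3/2. Minimum is 3/2 at row 4 (x_2 leaves); pivot element 1.
Pivot on row 4; the z-row RHS becomes 127/4 − (-1)·(3/2) = 133/4.

133/4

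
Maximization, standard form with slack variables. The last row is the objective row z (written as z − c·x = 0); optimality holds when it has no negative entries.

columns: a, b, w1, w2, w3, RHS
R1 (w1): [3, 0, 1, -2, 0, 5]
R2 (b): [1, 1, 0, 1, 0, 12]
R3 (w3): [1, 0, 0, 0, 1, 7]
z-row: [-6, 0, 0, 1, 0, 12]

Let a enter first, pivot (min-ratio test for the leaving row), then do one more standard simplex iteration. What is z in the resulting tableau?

Ratio test on column a — row 1: 5/3 = 5/3; row 2: 12/1 = 12; row 3: 7/1 = 7. Minimum is 5/3 at row 1 (w1 leaves); pivot element 3.
Pivot on row 1; the z-row RHS becomes 12 − (-6)·(5/3) = 22.
Next entering variable (most negative z-row entry -3): w2.
Ratio test on column w2 — row 1: entry -2/3 ≤ 0; row 2: (31/3)/(5/3) = 31/5; row 3: (16/3)/(2/3) = 8. Minimum is 31/5 at row 2 (b leaves); pivot element 5/3.
After the second pivot the z-row RHS is 22 − (-3)·(31/5) = 203/5.

203/5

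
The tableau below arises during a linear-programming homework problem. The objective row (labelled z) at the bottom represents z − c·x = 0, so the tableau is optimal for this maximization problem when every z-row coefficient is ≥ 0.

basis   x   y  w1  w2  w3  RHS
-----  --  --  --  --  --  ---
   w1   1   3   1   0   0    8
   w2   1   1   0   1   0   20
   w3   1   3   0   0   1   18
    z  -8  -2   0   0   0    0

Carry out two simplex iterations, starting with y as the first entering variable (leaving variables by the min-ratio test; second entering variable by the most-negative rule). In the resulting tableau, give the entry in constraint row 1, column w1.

1

Ratio test on column y — row 1: 8/3 = 8/3; row 2: 20/1 = 20; row 3: 18/3 = 6. Minimum is 8/3 at row 1 (w1 leaves); pivot element 3.
Divide row 1 by 3; eliminate column y from the other rows.
Second iteration: most negative z-row entry is -22/3 in column x, so x enters.
Ratio test on column x — row 1: (8/3)/(1/3) = 8; row 2: (52/3)/(2/3) = 26; row 3: entry 0 ≤ 0. Minimum is 8 at row 1 (y leaves); pivot element 1/3.
Divide row 1 by 1/3; eliminate column x from the other rows.
After both pivots, the entry at constraint row 1, column w1 is 1.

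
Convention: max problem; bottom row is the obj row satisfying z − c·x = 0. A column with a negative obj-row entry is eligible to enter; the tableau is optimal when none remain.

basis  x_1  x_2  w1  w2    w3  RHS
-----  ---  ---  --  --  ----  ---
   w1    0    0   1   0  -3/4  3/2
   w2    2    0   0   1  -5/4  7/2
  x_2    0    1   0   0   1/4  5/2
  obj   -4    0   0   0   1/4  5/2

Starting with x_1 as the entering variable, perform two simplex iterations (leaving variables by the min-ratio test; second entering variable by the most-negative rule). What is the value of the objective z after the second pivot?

32

Ratio test on column x_1 — row 1: entry 0 ≤ 0; row 2: (7/2)/2 = 7/4; row 3: entry 0 ≤ 0. Minimum is 7/4 at row 2 (w2 leaves); pivot element 2.
Pivot on row 2; the obj-row RHS becomes 5/2 − (-4)·(7/4) = 19/2.
Next entering variable (most negative obj-row entry -9/4): w3.
Ratio test on column w3 — row 1: entry -3/4 ≤ 0; row 2: entry -5/8 ≤ 0; row 3: (5/2)/(1/4) = 10. Minimum is 10 at row 3 (x_2 leaves); pivot element 1/4.
After the second pivot the obj-row RHS is 19/2 − (-9/4)·10 = 32.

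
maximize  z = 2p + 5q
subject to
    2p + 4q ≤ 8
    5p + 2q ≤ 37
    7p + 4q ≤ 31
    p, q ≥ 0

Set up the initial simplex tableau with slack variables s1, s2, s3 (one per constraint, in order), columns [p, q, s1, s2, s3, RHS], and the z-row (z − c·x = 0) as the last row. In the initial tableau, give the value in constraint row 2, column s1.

0

Slack s1 belongs to constraint 1; its column is the unit vector e_1, so the entry in row 2 is 0.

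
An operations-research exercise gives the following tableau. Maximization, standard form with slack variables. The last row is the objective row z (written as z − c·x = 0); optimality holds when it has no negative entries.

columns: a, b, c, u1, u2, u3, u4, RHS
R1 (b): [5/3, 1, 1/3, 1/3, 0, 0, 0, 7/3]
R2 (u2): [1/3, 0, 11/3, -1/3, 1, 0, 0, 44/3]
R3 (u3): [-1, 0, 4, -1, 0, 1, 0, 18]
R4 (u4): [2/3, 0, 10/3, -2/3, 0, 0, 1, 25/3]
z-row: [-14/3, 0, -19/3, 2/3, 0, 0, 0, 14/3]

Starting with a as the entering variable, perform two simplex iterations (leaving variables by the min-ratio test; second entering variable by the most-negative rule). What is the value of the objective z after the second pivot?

379/16

Ratio test on column a — row 1: (7/3)/(5/3) = 7/5; row 2: (44/3)/(1/3) = 44; row 3: entry -1 ≤ 0; row 4: (25/3)/(2/3) = 25/2. Minimum is 7/5 at row 1 (b leaves); pivot element 5/3.
Pivot on row 1; the z-row RHS becomes 14/3 − (-14/3)·(7/5) = 56/5.
Next entering variable (most negative z-row entry -27/5): c.
Ratio test on column c — row 1: (7/5)/(1/5) = 7; row 2: (71/5)/(18/5) = 71/18; row 3: (97/5)/(21/5) = 97/21; row 4: (37/5)/(16/5) = 37/16. Minimum is 37/16 at row 4 (u4 leaves); pivot element 16/5.
After the second pivot the z-row RHS is 56/5 − (-27/5)·(37/16) = 379/16.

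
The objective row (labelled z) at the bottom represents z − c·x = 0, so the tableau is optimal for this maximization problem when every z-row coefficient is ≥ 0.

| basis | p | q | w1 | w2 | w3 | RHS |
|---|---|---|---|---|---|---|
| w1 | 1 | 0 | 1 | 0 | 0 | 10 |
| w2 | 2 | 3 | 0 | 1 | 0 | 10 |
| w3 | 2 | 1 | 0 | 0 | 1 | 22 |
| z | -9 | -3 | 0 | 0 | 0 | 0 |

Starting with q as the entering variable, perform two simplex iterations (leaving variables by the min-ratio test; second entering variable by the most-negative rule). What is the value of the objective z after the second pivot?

45

Ratio test on column q — row 1: entry 0 ≤ 0; row 2: 10/3 = 10/3; row 3: 22/1 = 22. Minimum is 10/3 at row 2 (w2 leaves); pivot element 3.
Pivot on row 2; the z-row RHS becomes 0 − (-3)·(10/3) = 10.
Next entering variable (most negative z-row entry -7): p.
Ratio test on column p — row 1: 10/1 = 10; row 2: (10/3)/(2/3) = 5; row 3: (56/3)/(4/3) = 14. Minimum is 5 at row 2 (q leaves); pivot element 2/3.
After the second pivot the z-row RHS is 10 − (-7)·5 = 45.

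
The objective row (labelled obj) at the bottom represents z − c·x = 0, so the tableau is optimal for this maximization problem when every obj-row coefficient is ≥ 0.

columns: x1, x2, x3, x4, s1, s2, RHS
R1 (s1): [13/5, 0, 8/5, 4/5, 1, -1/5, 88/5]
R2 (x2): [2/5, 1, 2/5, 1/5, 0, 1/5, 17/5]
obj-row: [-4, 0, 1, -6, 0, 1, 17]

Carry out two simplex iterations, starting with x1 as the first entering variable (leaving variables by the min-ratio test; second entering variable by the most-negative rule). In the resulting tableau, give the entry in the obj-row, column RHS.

Ratio test on column x1 — row 1: (88/5)/(13/5) = 88/13; row 2: (17/5)/(2/5) = 17/2. Minimum is 88/13 at row 1 (s1 leaves); pivot element 13/5.
Divide row 1 by 13/5; eliminate column x1 from the other rows.
Second iteration: most negative obj-row entry is -62/13 in column x4, so x4 enters.
Ratio test on column x4 — row 1: (88/13)/(4/13) = 22; row 2: (9/13)/(1/13) = 9. Minimum is 9 at row 2 (x2 leaves); pivot element 1/13.
Divide row 2 by 1/13; eliminate column x4 from the other rows.
After both pivots, the entry at the obj-row, column RHS is 87.

87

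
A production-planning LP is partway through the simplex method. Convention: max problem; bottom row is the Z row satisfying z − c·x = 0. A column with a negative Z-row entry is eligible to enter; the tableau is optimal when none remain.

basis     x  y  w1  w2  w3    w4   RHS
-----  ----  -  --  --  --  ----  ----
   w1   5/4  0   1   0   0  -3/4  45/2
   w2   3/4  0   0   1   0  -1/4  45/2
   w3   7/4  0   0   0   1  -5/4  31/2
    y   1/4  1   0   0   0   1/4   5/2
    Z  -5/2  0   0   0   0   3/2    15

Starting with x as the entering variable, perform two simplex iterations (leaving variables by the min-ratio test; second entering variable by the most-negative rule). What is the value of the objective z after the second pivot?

112/3

Ratio test on column x — row 1: (45/2)/(5/4) = 18; row 2: (45/2)/(3/4) = 30; row 3: (31/2)/(7/4) = 62/7; row 4: (5/2)/(1/4) = 10. Minimum is 62/7 at row 3 (w3 leaves); pivot element 7/4.
Pivot on row 3; the Z-row RHS becomes 15 − (-5/2)·(62/7) = 260/7.
Next entering variable (most negative Z-row entry -2/7): w4.
Ratio test on column w4 — row 1: (80/7)/(1/7) = 80; row 2: (111/7)/(2/7) = 111/2; row 3: entry -5/7 ≤ 0; row 4: (2/7)/(3/7) = 2/3. Minimum is 2/3 at row 4 (y leaves); pivot element 3/7.
After the second pivot the Z-row RHS is 260/7 − (-2/7)·(2/3) = 112/3.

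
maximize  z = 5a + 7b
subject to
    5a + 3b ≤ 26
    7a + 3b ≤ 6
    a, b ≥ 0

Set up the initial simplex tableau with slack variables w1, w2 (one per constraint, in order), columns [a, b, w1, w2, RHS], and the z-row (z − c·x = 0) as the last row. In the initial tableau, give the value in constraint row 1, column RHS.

26

The RHS of constraint 1 is b_1 = 26.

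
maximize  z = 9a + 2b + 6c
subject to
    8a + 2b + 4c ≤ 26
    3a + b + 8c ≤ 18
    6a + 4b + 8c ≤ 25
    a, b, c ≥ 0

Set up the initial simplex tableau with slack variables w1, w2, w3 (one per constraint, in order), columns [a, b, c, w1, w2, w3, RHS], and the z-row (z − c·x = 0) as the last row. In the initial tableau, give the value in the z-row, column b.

-2

The z-row carries the negated objective coefficients: the b entry is -2.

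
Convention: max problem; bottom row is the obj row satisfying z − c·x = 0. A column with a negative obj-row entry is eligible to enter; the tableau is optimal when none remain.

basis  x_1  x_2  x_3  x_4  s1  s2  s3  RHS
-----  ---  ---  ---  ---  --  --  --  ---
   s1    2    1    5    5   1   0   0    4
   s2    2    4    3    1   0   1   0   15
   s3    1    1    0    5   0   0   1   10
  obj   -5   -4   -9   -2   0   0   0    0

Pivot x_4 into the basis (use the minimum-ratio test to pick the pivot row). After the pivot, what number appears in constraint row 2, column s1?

Ratio test on column x_4 — row 1: 4/5 = 4/5; row 2: 15/1 = 15; row 3: 10/5 = 2. Minimum is 4/5 at row 1 (s1 leaves); pivot element 5.
Divide row 1 by 5; eliminate column x_4 from the other rows.
Row 2 update in column s1: 0 − 1·(1/5) = -1/5.

-1/5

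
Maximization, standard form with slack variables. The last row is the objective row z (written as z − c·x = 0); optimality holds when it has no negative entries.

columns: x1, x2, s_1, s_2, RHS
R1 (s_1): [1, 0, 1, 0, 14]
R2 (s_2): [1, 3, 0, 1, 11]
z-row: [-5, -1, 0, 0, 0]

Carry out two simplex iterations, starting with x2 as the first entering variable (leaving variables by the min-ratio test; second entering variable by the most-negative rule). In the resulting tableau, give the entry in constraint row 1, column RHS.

3

Ratio test on column x2 — row 1: entry 0 ≤ 0; row 2: 11/3 = 11/3. Minimum is 11/3 at row 2 (s_2 leaves); pivot element 3.
Divide row 2 by 3; eliminate column x2 from the other rows.
Second iteration: most negative z-row entry is -14/3 in column x1, so x1 enters.
Ratio test on column x1 — row 1: 14/1 = 14; row 2: (11/3)/(1/3) = 11. Minimum is 11 at row 2 (x2 leaves); pivot element 1/3.
Divide row 2 by 1/3; eliminate column x1 from the other rows.
After both pivots, the entry at constraint row 1, column RHS is 3.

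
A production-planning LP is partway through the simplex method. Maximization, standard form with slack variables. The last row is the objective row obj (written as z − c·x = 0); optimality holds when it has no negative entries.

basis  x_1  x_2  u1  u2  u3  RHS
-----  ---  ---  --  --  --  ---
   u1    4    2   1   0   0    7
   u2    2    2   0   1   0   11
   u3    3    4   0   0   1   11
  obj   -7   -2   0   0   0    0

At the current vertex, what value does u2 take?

u2 is basic (row 2); its value is the RHS of that row, 11.

11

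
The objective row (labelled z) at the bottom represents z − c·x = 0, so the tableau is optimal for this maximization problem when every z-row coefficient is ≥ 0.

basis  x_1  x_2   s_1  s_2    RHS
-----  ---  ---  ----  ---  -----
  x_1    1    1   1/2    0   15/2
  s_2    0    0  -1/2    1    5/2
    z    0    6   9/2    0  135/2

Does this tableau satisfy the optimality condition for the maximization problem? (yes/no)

yes

Every z-row coefficient is ≥ 0, so the tableau is optimal.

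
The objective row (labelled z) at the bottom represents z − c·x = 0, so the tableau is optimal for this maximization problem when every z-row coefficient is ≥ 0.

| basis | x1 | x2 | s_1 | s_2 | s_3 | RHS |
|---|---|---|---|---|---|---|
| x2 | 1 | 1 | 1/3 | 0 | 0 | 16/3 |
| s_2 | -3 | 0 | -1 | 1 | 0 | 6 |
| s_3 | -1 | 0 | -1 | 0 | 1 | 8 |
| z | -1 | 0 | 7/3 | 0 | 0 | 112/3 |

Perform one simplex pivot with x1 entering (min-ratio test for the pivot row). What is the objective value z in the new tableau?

128/3

Ratio test on column x1 — row 1: (16/3)/1 = 16/3; row 2: entry -3 ≤ 0; row 3: entry -1 ≤ 0. Minimum is 16/3 at row 1 (x2 leaves); pivot element 1.
Pivot on row 1; the z-row RHS becomes 112/3 − (-1)·(16/3) = 128/3.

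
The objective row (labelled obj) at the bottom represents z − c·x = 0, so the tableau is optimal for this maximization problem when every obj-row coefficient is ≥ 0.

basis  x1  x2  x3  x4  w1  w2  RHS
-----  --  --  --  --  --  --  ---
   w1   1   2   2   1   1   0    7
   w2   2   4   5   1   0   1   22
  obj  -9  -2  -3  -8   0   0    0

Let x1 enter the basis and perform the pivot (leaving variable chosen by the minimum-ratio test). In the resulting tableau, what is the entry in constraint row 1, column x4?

Ratio test on column x1 — row 1: 7/1 = 7; row 2: 22/2 = 11. Minimum is 7 at row 1 (w1 leaves); pivot element 1.
Divide row 1 by 1; eliminate column x1 from the other rows.
In the new row 1, the x4 entry is the old entry divided by the pivot: 1/1 = 1.

1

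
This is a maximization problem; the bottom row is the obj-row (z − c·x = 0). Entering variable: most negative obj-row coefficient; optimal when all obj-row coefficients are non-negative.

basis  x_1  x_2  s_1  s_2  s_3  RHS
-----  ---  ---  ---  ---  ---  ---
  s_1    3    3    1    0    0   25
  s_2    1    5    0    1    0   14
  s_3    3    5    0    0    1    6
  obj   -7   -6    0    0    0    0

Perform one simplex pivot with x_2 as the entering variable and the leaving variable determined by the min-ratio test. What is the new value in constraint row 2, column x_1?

Ratio test on column x_2 — row 1: 25/3 = 25/3; row 2: 14/5 = 14/5; row 3: 6/5 = 6/5. Minimum is 6/5 at row 3 (s_3 leaves); pivot element 5.
Divide row 3 by 5; eliminate column x_2 from the other rows.
Row 2 update in column x_1: 1 − 5·(3/5) = -2.

-2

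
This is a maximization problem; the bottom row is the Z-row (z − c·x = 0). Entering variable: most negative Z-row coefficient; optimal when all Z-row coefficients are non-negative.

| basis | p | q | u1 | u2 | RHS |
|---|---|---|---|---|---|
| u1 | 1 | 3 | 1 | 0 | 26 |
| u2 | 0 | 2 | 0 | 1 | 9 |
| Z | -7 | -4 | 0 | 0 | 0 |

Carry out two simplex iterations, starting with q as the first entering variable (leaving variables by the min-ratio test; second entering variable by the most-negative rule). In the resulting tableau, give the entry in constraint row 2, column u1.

0

Ratio test on column q — row 1: 26/3 = 26/3; row 2: 9/2 = 9/2. Minimum is 9/2 at row 2 (u2 leaves); pivot element 2.
Divide row 2 by 2; eliminate column q from the other rows.
Second iteration: most negative Z-row entry is -7 in column p, so p enters.
Ratio test on column p — row 1: (25/2)/1 = 25/2; row 2: entry 0 ≤ 0. Minimum is 25/2 at row 1 (u1 leaves); pivot element 1.
Divide row 1 by 1; eliminate column p from the other rows.
After both pivots, the entry at constraint row 2, column u1 is 0.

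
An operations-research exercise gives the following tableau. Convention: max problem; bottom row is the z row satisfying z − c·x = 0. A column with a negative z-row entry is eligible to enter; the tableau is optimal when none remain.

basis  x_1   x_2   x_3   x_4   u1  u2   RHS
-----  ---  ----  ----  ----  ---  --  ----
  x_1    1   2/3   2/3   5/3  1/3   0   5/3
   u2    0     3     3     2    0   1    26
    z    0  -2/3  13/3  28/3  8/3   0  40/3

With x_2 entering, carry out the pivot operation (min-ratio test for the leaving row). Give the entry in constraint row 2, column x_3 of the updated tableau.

Ratio test on column x_2 — row 1: (5/3)/(2/3) = 5/2; row 2: 26/3 = 26/3. Minimum is 5/2 at row 1 (x_1 leaves); pivot element 2/3.
Divide row 1 by 2/3; eliminate column x_2 from the other rows.
Row 2 update in column x_3: 3 − 3·1 = 0.

0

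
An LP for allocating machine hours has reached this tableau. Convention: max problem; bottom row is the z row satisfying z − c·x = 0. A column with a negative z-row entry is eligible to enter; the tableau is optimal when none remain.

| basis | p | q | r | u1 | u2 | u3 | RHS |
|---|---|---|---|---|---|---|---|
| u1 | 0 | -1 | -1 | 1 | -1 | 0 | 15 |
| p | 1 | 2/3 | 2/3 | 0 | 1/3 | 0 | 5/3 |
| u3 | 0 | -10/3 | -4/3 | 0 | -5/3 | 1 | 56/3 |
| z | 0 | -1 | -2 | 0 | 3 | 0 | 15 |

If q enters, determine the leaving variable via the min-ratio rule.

p

Column q entries and ratios — u1: -1 ≤ 0, skip; p: (5/3)/(2/3) = 5/2; u3: -10/3 ≤ 0, skip.
Smallest ratio is 5/2 in the row of p, so p leaves.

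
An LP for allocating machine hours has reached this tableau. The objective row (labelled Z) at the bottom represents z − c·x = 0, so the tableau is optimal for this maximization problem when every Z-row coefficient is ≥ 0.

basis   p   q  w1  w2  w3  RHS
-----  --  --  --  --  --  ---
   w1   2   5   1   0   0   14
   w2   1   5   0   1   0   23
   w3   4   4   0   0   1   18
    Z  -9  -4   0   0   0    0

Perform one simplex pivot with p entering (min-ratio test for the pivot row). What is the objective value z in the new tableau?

81/2

Ratio test on column p — row 1: 14/2 = 7; row 2: 23/1 = 23; row 3: 18/4 = 9/2. Minimum is 9/2 at row 3 (w3 leaves); pivot element 4.
Pivot on row 3; the Z-row RHS becomes 0 − (-9)·(9/2) = 81/2.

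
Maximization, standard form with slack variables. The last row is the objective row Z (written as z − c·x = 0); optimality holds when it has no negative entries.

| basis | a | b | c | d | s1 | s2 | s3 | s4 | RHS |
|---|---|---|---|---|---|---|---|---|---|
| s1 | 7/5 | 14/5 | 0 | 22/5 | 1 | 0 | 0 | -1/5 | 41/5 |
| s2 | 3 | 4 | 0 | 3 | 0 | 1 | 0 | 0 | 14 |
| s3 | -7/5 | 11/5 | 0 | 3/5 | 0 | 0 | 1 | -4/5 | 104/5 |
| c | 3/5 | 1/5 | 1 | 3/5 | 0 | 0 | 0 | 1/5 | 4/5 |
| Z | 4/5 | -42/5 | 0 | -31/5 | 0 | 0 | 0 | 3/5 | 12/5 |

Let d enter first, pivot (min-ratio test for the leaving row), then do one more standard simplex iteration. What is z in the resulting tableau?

87/4

Ratio test on column d — row 1: (41/5)/(22/5) = 41/22; row 2: 14/3 = 14/3; row 3: (104/5)/(3/5) = 104/3; row 4: (4/5)/(3/5) = 4/3. Minimum is 4/3 at row 4 (c leaves); pivot element 3/5.
Pivot on row 4; the Z-row RHS becomes 12/5 − (-31/5)·(4/3) = 32/3.
Next entering variable (most negative Z-row entry -19/3): b.
Ratio test on column b — row 1: (7/3)/(4/3) = 7/4; row 2: 10/3 = 10/3; row 3: 20/2 = 10; row 4: (4/3)/(1/3) = 4. Minimum is 7/4 at row 1 (s1 leaves); pivot element 4/3.
After the second pivot the Z-row RHS is 32/3 − (-19/3)·(7/4) = 87/4.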